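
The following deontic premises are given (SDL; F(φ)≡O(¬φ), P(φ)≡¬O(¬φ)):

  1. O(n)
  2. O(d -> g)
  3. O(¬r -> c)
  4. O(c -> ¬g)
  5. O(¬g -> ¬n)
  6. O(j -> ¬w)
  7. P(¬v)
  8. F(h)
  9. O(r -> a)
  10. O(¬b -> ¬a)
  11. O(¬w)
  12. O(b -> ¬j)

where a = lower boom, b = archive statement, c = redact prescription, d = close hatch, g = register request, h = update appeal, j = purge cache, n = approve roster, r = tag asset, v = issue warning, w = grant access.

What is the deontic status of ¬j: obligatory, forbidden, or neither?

Obligatory

Premise 1 states O(n) outright.
Premise 5, O(¬g -> ¬n), contraposes to O(n -> g); with O(n) we get O(g).
The contrapositive of premise 4 (O(c -> ¬g)) is O(g -> ¬c), and O(g) is already established, so O(¬c).
Premise 3 is O(¬r -> c); contrapositively O(¬c -> r). Since O(¬c) holds, K gives O(r).
Applying K to premise 9 (O(r -> a)) and O(r) yields O(a).
Premise 10, O(¬b -> ¬a), contraposes to O(a -> b); with O(a) we get O(b).
From O(b) and premise 12, O(b -> ¬j), we obtain O(¬j).
Premises 2, 6, 7, 8, 11 do not contribute to this derivation.
Hence ¬j is obligatory.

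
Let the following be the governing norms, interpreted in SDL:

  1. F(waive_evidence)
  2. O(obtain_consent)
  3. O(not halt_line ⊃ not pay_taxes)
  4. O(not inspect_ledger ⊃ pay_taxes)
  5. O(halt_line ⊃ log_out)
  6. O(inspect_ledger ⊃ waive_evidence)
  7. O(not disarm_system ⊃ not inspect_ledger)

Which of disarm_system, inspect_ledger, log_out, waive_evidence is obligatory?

log_out

Premise 1, F(waive_evidence), is equivalent to O(not waive_evidence).
The contrapositive of premise 6 (O(inspect_ledger ⊃ waive_evidence)) is O(not waive_evidence ⊃ not inspect_ledger), and O(not waive_evidence) is already established, so O(not inspect_ledger).
With premise 4, O(not inspect_ledger ⊃ pay_taxes), the K-axiom yields O(pay_taxes).
Premise 3, O(not halt_line ⊃ not pay_taxes), contraposes to O(pay_taxes ⊃ halt_line); with O(pay_taxes) we get O(halt_line).
With premise 5, O(halt_line ⊃ log_out), the K-axiom yields O(log_out).
So O(log_out) holds — log_out is obligatory. None of the other listed options is made obligatory by any chain of premises.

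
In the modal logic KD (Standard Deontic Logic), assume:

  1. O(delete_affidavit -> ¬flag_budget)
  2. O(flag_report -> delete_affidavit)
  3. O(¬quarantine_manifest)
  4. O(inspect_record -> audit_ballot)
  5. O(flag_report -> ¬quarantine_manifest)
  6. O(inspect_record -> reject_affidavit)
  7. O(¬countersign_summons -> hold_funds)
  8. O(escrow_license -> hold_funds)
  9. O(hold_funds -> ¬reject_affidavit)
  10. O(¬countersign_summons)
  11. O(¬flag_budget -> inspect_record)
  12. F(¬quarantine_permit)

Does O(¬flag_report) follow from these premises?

Premise 10 states O(¬countersign_summons) outright.
Applying K to premise 7 (O(¬countersign_summons -> hold_funds)) and O(¬countersign_summons) yields O(hold_funds).
Applying K to premise 9 (O(hold_funds -> ¬reject_affidavit)) and O(hold_funds) yields O(¬reject_affidavit).
The contrapositive of premise 6 (O(inspect_record -> reject_affidavit)) is O(¬reject_affidavit -> ¬inspect_record), and O(¬reject_affidavit) is already established, so O(¬inspect_record).
The contrapositive of premise 11 (O(¬flag_budget -> inspect_record)) is O(¬inspect_record -> flag_budget), and O(¬inspect_record) is already established, so O(flag_budget).
The contrapositive of premise 1 (O(delete_affidavit -> ¬flag_budget)) is O(flag_budget -> ¬delete_affidavit), and O(flag_budget) is already established, so O(¬delete_affidavit).
Premise 2, O(flag_report -> delete_affidavit), contraposes to O(¬delete_affidavit -> ¬flag_report); with O(¬delete_affidavit) we get O(¬flag_report).
Premises 3, 4, 5, 8, 12 do not contribute to this derivation.
So O(¬flag_report) follows.

Yes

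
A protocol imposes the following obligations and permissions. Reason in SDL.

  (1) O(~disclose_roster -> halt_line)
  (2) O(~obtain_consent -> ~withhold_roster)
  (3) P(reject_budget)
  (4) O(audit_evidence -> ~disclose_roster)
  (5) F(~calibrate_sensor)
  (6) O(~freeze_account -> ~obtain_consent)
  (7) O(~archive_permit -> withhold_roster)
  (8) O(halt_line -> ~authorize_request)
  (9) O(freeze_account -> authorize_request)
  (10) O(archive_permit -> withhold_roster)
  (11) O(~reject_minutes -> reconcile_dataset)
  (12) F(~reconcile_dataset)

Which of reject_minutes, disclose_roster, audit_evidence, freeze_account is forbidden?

audit_evidence

Premises 10 and 7 are O(archive_permit -> withhold_roster) and O(~archive_permit -> withhold_roster); every ideal world satisfies archive_permit or ~archive_permit, so in either case withhold_roster holds — hence O(withhold_roster).
Premise 2 is O(~obtain_consent -> ~withhold_roster); contrapositively O(withhold_roster -> obtain_consent). Since O(withhold_roster) holds, K gives O(obtain_consent).
The contrapositive of premise 6 (O(~freeze_account -> ~obtain_consent)) is O(obtain_consent -> freeze_account), and O(obtain_consent) is already established, so O(freeze_account).
From O(freeze_account) and premise 9, O(freeze_account -> authorize_request), we obtain O(authorize_request).
Premise 8, O(halt_line -> ~authorize_request), contraposes to O(authorize_request -> ~halt_line); with O(authorize_request) we get O(~halt_line).
Premise 1, O(~disclose_roster -> halt_line), contraposes to O(~halt_line -> disclose_roster); with O(~halt_line) we get O(disclose_roster).
Premise 4, O(audit_evidence -> ~disclose_roster), contraposes to O(disclose_roster -> ~audit_evidence); with O(disclose_roster) we get O(~audit_evidence).
So O(~audit_evidence) holds, i.e. audit_evidence is forbidden. None of the other listed options is forbidden under the premises.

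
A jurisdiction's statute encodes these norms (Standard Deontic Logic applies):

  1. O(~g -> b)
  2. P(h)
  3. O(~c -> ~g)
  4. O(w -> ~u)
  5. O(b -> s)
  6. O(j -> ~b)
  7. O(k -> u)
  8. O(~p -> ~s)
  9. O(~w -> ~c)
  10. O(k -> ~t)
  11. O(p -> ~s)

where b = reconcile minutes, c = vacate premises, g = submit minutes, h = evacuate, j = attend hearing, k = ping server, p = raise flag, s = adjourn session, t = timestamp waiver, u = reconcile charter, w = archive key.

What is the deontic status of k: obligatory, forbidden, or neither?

Forbidden

Premises 8 and 11 cover both cases: O(~p -> ~s) and O(p -> ~s). Since ~p ∨ p is a tautology, O(~s) follows.
The contrapositive of premise 5 (O(b -> s)) is O(~s -> ~b), and O(~s) is already established, so O(~b).
The contrapositive of premise 1 (O(~g -> b)) is O(~b -> g), and O(~b) is already established, so O(g).
The contrapositive of premise 3 (O(~c -> ~g)) is O(g -> c), and O(g) is already established, so O(c).
Premise 9 is O(~w -> ~c); contrapositively O(c -> w). Since O(c) holds, K gives O(w).
With premise 4, O(w -> ~u), the K-axiom yields O(~u).
Premise 7, O(k -> u), contraposes to O(~u -> ~k); with O(~u) we get O(~k).
Premises 2, 6, 10 do not contribute to this derivation.
Thus O(~k), which is F(k): k is forbidden.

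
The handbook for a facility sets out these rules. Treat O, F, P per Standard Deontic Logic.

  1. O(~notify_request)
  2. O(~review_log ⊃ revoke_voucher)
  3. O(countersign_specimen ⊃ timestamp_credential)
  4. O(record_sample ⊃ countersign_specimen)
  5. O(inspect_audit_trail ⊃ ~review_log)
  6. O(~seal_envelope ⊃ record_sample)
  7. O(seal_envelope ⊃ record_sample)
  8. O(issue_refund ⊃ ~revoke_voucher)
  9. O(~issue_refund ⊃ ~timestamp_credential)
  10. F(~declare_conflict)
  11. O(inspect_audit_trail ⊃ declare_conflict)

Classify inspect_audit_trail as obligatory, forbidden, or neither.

By case analysis on seal_envelope: premise 7 gives O(seal_envelope ⊃ record_sample) and premise 6 gives O(~seal_envelope ⊃ record_sample), so O(record_sample) either way.
From O(record_sample) and premise 4, O(record_sample ⊃ countersign_specimen), we obtain O(countersign_specimen).
From O(countersign_specimen) and premise 3, O(countersign_specimen ⊃ timestamp_credential), we obtain O(timestamp_credential).
The contrapositive of premise 9 (O(~issue_refund ⊃ ~timestamp_credential)) is O(timestamp_credential ⊃ issue_refund), and O(timestamp_credential) is already established, so O(issue_refund).
Premise 8 is O(issue_refund ⊃ ~revoke_voucher); since O(issue_refund), deontic closure gives O(~revoke_voucher).
Premise 2 is O(~review_log ⊃ revoke_voucher); contrapositively O(~revoke_voucher ⊃ review_log). Since O(~revoke_voucher) holds, K gives O(review_log).
The contrapositive of premise 5 (O(inspect_audit_trail ⊃ ~review_log)) is O(review_log ⊃ ~inspect_audit_trail), and O(review_log) is already established, so O(~inspect_audit_trail).
Premises 1, 10, 11 do not contribute to this derivation.
Thus O(~inspect_audit_trail), which is F(inspect_audit_trail): inspect_audit_trail is forbidden.

Forbidden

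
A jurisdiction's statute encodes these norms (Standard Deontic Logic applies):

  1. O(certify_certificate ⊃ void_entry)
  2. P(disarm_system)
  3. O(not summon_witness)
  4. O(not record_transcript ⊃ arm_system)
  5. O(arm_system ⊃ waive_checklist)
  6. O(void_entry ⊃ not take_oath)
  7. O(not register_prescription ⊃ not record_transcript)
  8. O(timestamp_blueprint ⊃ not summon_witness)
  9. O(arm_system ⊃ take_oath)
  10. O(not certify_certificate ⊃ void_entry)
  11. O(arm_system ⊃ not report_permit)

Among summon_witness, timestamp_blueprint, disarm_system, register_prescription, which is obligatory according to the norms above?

Premises 10 and 1 cover both cases: O(not certify_certificate ⊃ void_entry) and O(certify_certificate ⊃ void_entry). Since not certify_certificate ∨ certify_certificate is a tautology, O(void_entry) follows.
Applying K to premise 6 (O(void_entry ⊃ not take_oath)) and O(void_entry) yields O(not take_oath).
Premise 9, O(arm_system ⊃ take_oath), contraposes to O(not take_oath ⊃ not arm_system); with O(not take_oath) we get O(not arm_system).
The contrapositive of premise 4 (O(not record_transcript ⊃ arm_system)) is O(not arm_system ⊃ record_transcript), and O(not arm_system) is already established, so O(record_transcript).
Premise 7 is O(not register_prescription ⊃ not record_transcript); contrapositively O(record_transcript ⊃ register_prescription). Since O(record_transcript) holds, K gives O(register_prescription).
So O(register_prescription) holds — register_prescription is obligatory. None of the other listed options is made obligatory by any chain of premises.

register_prescription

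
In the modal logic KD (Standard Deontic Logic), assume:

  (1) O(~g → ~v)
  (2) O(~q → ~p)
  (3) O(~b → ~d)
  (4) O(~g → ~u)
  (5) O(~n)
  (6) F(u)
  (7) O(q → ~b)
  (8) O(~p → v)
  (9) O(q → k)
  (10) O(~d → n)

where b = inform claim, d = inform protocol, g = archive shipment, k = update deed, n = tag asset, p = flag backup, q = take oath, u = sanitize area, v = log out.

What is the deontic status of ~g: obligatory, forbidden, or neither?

Premise 5 states O(~n) outright.
The contrapositive of premise 10 (O(~d → n)) is O(~n → d), and O(~n) is already established, so O(d).
Premise 3 is O(~b → ~d); contrapositively O(d → b). Since O(d) holds, K gives O(b).
The contrapositive of premise 7 (O(q → ~b)) is O(b → ~q), and O(b) is already established, so O(~q).
Premise 2 is O(~q → ~p); since O(~q), deontic closure gives O(~p).
Applying K to premise 8 (O(~p → v)) and O(~p) yields O(v).
Premise 1, O(~g → ~v), contraposes to O(v → g); with O(v) we get O(g).
Premises 4, 6, 9 do not contribute to this derivation.
Thus O(g), which is F(~g): ~g is forbidden.

Forbidden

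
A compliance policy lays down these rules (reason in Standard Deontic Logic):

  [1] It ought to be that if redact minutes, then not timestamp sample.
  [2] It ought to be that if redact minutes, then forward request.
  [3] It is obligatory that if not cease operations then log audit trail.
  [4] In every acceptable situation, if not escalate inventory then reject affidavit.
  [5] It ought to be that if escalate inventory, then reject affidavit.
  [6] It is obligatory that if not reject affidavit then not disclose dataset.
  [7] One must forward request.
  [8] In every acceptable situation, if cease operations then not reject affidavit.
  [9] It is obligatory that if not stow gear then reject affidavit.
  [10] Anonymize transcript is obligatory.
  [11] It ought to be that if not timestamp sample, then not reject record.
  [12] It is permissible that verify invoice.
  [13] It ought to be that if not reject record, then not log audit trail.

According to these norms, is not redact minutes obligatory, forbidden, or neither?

Obligatory

Premises 5 and 4 are O(escalate_inventory → reject_affidavit) and O(¬escalate_inventory → reject_affidavit); every ideal world satisfies escalate_inventory or ¬escalate_inventory, so in either case reject_affidavit holds — hence O(reject_affidavit).
Premise 8, O(cease_operations → ¬reject_affidavit), contraposes to O(reject_affidavit → ¬cease_operations); with O(reject_affidavit) we get O(¬cease_operations).
With premise 3, O(¬cease_operations → log_audit_trail), the K-axiom yields O(log_audit_trail).
Premise 13 is O(¬reject_record → ¬log_audit_trail); contrapositively O(log_audit_trail → reject_record). Since O(log_audit_trail) holds, K gives O(reject_record).
Premise 11, O(¬timestamp_sample → ¬reject_record), contraposes to O(reject_record → timestamp_sample); with O(reject_record) we get O(timestamp_sample).
Premise 1 is O(redact_minutes → ¬timestamp_sample); contrapositively O(timestamp_sample → ¬redact_minutes). Since O(timestamp_sample) holds, K gives O(¬redact_minutes).
Premises 2, 6, 7, 9, 10, 12 do not contribute to this derivation.
Hence ¬redact_minutes is obligatory.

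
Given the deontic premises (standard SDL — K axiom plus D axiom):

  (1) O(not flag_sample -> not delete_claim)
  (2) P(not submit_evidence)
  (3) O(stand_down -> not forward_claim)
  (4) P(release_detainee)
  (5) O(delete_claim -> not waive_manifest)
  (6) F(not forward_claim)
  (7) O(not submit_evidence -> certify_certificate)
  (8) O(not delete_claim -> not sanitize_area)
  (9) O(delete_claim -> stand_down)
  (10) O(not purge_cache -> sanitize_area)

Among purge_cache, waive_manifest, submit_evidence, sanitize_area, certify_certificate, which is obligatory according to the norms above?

Premise 6, F(not forward_claim), is equivalent to O(forward_claim).
Premise 3 is O(stand_down -> not forward_claim); contrapositively O(forward_claim -> not stand_down). Since O(forward_claim) holds, K gives O(not stand_down).
Premise 9, O(delete_claim -> stand_down), contraposes to O(not stand_down -> not delete_claim); with O(not stand_down) we get O(not delete_claim).
Premise 8 is O(not delete_claim -> not sanitize_area); since O(not delete_claim), deontic closure gives O(not sanitize_area).
Premise 10, O(not purge_cache -> sanitize_area), contraposes to O(not sanitize_area -> purge_cache); with O(not sanitize_area) we get O(purge_cache).
So O(purge_cache) holds — purge_cache is obligatory. None of the other listed options is made obligatory by any chain of premises.

purge_cache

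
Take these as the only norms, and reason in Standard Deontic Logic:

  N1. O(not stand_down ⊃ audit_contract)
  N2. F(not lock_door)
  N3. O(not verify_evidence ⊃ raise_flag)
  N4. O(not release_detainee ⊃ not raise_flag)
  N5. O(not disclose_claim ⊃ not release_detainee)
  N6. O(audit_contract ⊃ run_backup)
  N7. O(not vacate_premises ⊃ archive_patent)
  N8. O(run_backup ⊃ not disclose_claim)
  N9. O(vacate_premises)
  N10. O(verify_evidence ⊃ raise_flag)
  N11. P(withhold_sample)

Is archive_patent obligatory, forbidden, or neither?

Neither

Premise 7 is O(not vacate_premises ⊃ archive_patent), but O(not vacate_premises) is not derivable from the premises, so it does not yield O(archive_patent).
No premise or chain of K-axiom applications forces O(archive_patent), and none forces O(not archive_patent). So archive_patent is neither obligatory nor forbidden under these norms.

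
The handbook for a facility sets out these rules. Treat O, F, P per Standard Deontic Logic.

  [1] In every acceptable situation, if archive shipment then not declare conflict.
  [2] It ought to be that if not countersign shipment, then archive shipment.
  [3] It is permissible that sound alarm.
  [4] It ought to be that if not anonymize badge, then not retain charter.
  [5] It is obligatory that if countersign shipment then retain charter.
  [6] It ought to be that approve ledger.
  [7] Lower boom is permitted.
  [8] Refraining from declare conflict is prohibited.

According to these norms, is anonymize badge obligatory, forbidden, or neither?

Obligatory

F(¬declare_conflict) at premise 8 means O(declare_conflict).
Premise 1, O(archive_shipment → ¬declare_conflict), contraposes to O(declare_conflict → ¬archive_shipment); with O(declare_conflict) we get O(¬archive_shipment).
Premise 2, O(¬countersign_shipment → archive_shipment), contraposes to O(¬archive_shipment → countersign_shipment); with O(¬archive_shipment) we get O(countersign_shipment).
From O(countersign_shipment) and premise 5, O(countersign_shipment → retain_charter), we obtain O(retain_charter).
The contrapositive of premise 4 (O(¬anonymize_badge → ¬retain_charter)) is O(retain_charter → anonymize_badge), and O(retain_charter) is already established, so O(anonymize_badge).
Premises 3, 6, 7 do not contribute to this derivation.
Hence anonymize_badge is obligatory.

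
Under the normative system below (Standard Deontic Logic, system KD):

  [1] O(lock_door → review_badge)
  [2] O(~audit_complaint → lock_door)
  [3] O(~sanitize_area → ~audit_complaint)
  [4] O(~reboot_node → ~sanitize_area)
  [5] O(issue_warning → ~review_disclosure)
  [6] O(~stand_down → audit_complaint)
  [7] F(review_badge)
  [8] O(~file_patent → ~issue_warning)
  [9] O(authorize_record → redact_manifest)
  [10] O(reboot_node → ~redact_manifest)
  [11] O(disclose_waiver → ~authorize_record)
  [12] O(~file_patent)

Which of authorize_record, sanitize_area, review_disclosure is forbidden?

Premise 7 is F(review_badge), i.e. O(~review_badge).
Premise 1, O(lock_door → review_badge), contraposes to O(~review_badge → ~lock_door); with O(~review_badge) we get O(~lock_door).
The contrapositive of premise 2 (O(~audit_complaint → lock_door)) is O(~lock_door → audit_complaint), and O(~lock_door) is already established, so O(audit_complaint).
Premise 3, O(~sanitize_area → ~audit_complaint), contraposes to O(audit_complaint → sanitize_area); with O(audit_complaint) we get O(sanitize_area).
Premise 4, O(~reboot_node → ~sanitize_area), contraposes to O(sanitize_area → reboot_node); with O(sanitize_area) we get O(reboot_node).
With premise 10, O(reboot_node → ~redact_manifest), the K-axiom yields O(~redact_manifest).
Premise 9, O(authorize_record → redact_manifest), contraposes to O(~redact_manifest → ~authorize_record); with O(~redact_manifest) we get O(~authorize_record).
So O(~authorize_record) holds, i.e. authorize_record is forbidden. None of the other listed options is forbidden under the premises.

authorize_record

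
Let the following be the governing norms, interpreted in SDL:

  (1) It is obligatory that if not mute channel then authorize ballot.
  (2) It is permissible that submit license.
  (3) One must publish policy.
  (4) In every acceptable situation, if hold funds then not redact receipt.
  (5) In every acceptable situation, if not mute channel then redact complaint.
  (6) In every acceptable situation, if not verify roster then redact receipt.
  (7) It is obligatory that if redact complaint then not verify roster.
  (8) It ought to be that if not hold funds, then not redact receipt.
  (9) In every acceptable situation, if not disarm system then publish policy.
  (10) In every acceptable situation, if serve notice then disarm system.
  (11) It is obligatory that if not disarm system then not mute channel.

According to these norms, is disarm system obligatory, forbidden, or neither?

By case analysis on hold_funds: premise 4 gives O(hold_funds → ¬redact_receipt) and premise 8 gives O(¬hold_funds → ¬redact_receipt), so O(¬redact_receipt) either way.
Premise 6, O(¬verify_roster → redact_receipt), contraposes to O(¬redact_receipt → verify_roster); with O(¬redact_receipt) we get O(verify_roster).
Premise 7, O(redact_complaint → ¬verify_roster), contraposes to O(verify_roster → ¬redact_complaint); with O(verify_roster) we get O(¬redact_complaint).
The contrapositive of premise 5 (O(¬mute_channel → redact_complaint)) is O(¬redact_complaint → mute_channel), and O(¬redact_complaint) is already established, so O(mute_channel).
The contrapositive of premise 11 (O(¬disarm_system → ¬mute_channel)) is O(mute_channel → disarm_system), and O(mute_channel) is already established, so O(disarm_system).
Premises 1, 2, 3, 9, 10 do not contribute to this derivation.
Hence disarm_system is obligatory.

Obligatory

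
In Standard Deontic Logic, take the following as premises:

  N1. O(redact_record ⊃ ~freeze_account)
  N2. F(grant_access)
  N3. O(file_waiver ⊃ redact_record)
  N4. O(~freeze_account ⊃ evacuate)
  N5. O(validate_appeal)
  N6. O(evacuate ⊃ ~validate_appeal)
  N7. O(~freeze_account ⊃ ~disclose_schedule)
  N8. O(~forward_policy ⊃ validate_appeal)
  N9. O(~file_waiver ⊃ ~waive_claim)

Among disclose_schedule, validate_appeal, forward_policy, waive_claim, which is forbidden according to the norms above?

waive_claim

Premise 5 states O(validate_appeal) outright.
Premise 6 is O(evacuate ⊃ ~validate_appeal); contrapositively O(validate_appeal ⊃ ~evacuate). Since O(validate_appeal) holds, K gives O(~evacuate).
Premise 4 is O(~freeze_account ⊃ evacuate); contrapositively O(~evacuate ⊃ freeze_account). Since O(~evacuate) holds, K gives O(freeze_account).
The contrapositive of premise 1 (O(redact_record ⊃ ~freeze_account)) is O(freeze_account ⊃ ~redact_record), and O(freeze_account) is already established, so O(~redact_record).
Premise 3, O(file_waiver ⊃ redact_record), contraposes to O(~redact_record ⊃ ~file_waiver); with O(~redact_record) we get O(~file_waiver).
Applying K to premise 9 (O(~file_waiver ⊃ ~waive_claim)) and O(~file_waiver) yields O(~waive_claim).
So O(~waive_claim) holds, i.e. waive_claim is forbidden. None of the other listed options is forbidden under the premises.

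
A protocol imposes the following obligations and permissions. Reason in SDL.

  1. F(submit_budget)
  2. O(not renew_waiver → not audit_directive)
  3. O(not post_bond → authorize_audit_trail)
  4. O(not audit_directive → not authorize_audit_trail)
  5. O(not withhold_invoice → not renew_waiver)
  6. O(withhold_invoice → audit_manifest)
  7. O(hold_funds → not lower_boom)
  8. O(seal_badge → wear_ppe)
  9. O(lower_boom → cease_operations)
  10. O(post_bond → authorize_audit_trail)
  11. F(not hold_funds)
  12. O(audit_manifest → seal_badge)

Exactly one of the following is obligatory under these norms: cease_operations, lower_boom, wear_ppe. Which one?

wear_ppe

Premises 10 and 3 are O(post_bond → authorize_audit_trail) and O(not post_bond → authorize_audit_trail); every ideal world satisfies post_bond or not post_bond, so in either case authorize_audit_trail holds — hence O(authorize_audit_trail).
Premise 4, O(not audit_directive → not authorize_audit_trail), contraposes to O(authorize_audit_trail → audit_directive); with O(authorize_audit_trail) we get O(audit_directive).
Premise 2, O(not renew_waiver → not audit_directive), contraposes to O(audit_directive → renew_waiver); with O(audit_directive) we get O(renew_waiver).
Premise 5 is O(not withhold_invoice → not renew_waiver); contrapositively O(renew_waiver → withhold_invoice). Since O(renew_waiver) holds, K gives O(withhold_invoice).
Premise 6 is O(withhold_invoice → audit_manifest); since O(withhold_invoice), deontic closure gives O(audit_manifest).
With premise 12, O(audit_manifest → seal_badge), the K-axiom yields O(seal_badge).
Applying K to premise 8 (O(seal_badge → wear_ppe)) and O(seal_badge) yields O(wear_ppe).
So O(wear_ppe) holds — wear_ppe is obligatory. None of the other listed options is made obligatory by any chain of premises.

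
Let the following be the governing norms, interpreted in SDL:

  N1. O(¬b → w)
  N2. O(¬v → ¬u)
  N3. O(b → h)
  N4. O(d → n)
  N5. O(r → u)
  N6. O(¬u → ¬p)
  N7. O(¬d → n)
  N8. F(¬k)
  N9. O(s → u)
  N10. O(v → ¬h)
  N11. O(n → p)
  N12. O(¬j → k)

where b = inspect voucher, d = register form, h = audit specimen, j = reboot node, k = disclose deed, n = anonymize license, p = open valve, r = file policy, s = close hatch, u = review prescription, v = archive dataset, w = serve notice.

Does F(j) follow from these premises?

Premise 12 is O(¬j → k); even if O(k) held, inferring O(¬j) would be affirming the consequent — invalid.
No other premise forces O(¬j). An ideal world satisfying every premise can still have j true, so F(j) is not derivable.

No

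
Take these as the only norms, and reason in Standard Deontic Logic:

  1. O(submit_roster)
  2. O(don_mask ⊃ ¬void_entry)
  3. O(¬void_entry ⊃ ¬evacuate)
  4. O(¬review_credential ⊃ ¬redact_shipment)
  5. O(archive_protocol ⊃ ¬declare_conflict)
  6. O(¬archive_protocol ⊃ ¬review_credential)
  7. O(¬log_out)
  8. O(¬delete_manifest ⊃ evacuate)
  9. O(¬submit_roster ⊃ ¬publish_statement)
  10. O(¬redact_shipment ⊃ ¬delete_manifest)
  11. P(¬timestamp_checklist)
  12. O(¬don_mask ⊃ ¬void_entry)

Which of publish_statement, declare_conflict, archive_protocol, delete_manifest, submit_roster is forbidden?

Premises 12 and 2 are O(¬don_mask ⊃ ¬void_entry) and O(don_mask ⊃ ¬void_entry); every ideal world satisfies ¬don_mask or don_mask, so in either case ¬void_entry holds — hence O(¬void_entry).
With premise 3, O(¬void_entry ⊃ ¬evacuate), the K-axiom yields O(¬evacuate).
The contrapositive of premise 8 (O(¬delete_manifest ⊃ evacuate)) is O(¬evacuate ⊃ delete_manifest), and O(¬evacuate) is already established, so O(delete_manifest).
The contrapositive of premise 10 (O(¬redact_shipment ⊃ ¬delete_manifest)) is O(delete_manifest ⊃ redact_shipment), and O(delete_manifest) is already established, so O(redact_shipment).
The contrapositive of premise 4 (O(¬review_credential ⊃ ¬redact_shipment)) is O(redact_shipment ⊃ review_credential), and O(redact_shipment) is already established, so O(review_credential).
Premise 6, O(¬archive_protocol ⊃ ¬review_credential), contraposes to O(review_credential ⊃ archive_protocol); with O(review_credential) we get O(archive_protocol).
From O(archive_protocol) and premise 5, O(archive_protocol ⊃ ¬declare_conflict), we obtain O(¬declare_conflict).
So O(¬declare_conflict) holds, i.e. declare_conflict is forbidden. None of the other listed options is forbidden under the premises.

declare_conflict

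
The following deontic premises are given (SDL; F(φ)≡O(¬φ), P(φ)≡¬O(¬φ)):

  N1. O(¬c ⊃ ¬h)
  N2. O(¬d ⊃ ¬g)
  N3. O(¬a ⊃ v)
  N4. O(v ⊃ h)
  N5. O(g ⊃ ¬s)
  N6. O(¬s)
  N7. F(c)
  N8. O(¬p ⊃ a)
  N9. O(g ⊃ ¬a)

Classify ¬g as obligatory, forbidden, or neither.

Obligatory

Premise 7, F(c), is equivalent to O(¬c).
Applying K to premise 1 (O(¬c ⊃ ¬h)) and O(¬c) yields O(¬h).
Premise 4, O(v ⊃ h), contraposes to O(¬h ⊃ ¬v); with O(¬h) we get O(¬v).
Premise 3, O(¬a ⊃ v), contraposes to O(¬v ⊃ a); with O(¬v) we get O(a).
The contrapositive of premise 9 (O(g ⊃ ¬a)) is O(a ⊃ ¬g), and O(a) is already established, so O(¬g).
Premises 2, 5, 6, 8 do not contribute to this derivation.
Hence ¬g is obligatory.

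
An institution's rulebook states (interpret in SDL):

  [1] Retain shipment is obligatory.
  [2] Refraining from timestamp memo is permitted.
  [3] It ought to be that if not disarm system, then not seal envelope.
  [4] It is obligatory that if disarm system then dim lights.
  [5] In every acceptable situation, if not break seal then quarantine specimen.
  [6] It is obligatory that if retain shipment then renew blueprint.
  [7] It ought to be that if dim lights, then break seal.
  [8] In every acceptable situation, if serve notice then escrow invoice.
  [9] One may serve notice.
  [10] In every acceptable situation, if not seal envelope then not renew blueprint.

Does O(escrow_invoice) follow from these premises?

No

Premise 8 is O(serve_notice → escrow_invoice), but O(serve_notice) is not derivable from the premises (the permission P(serve_notice) asserts only ¬O(¬serve_notice), not O(serve_notice)), so it does not yield O(escrow_invoice).
No other premise forces O(escrow_invoice). An ideal world satisfying every premise can still have escrow_invoice false, so O(escrow_invoice) is not derivable.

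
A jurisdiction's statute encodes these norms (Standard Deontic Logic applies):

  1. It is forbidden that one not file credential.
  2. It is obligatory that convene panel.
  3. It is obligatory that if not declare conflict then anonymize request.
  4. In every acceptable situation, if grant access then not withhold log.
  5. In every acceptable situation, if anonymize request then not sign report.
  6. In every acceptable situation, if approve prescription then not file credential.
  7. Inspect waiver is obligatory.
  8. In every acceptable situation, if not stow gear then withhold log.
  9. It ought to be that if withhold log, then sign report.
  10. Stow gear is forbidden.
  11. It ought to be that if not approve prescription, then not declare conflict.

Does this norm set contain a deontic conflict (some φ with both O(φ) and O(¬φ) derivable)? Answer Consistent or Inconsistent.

Inconsistent

Premise 1, F(¬file_credential), is equivalent to O(file_credential).
Premise 6 is O(approve_prescription → ¬file_credential); contrapositively O(file_credential → ¬approve_prescription). Since O(file_credential) holds, K gives O(¬approve_prescription).
Applying K to premise 11 (O(¬approve_prescription → ¬declare_conflict)) and O(¬approve_prescription) yields O(¬declare_conflict).
Premise 3 is O(¬declare_conflict → anonymize_request); since O(¬declare_conflict), deontic closure gives O(anonymize_request).
Applying K to premise 5 (O(anonymize_request → ¬sign_report)) and O(anonymize_request) yields O(¬sign_report).
Premise 9, O(withhold_log → sign_report), contraposes to O(¬sign_report → ¬withhold_log); with O(¬sign_report) we get O(¬withhold_log).
Premise 8 is O(¬stow_gear → withhold_log); contrapositively O(¬withhold_log → stow_gear). Since O(¬withhold_log) holds, K gives O(stow_gear).
Yet premise 10 is F(stow_gear), i.e. O(¬stow_gear).
We now have both O(stow_gear) and O(¬stow_gear) — stow_gear is simultaneously obligatory and forbidden, violating the D-axiom.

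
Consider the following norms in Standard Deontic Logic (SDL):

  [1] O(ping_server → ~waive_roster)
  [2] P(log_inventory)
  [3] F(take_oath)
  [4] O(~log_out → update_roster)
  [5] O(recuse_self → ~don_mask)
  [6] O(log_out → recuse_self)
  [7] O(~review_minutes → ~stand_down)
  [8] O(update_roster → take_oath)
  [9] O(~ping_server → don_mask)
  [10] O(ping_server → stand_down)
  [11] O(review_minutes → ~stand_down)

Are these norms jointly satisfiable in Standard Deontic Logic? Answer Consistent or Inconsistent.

Inconsistent

By case analysis on ~review_minutes: premise 7 gives O(~review_minutes → ~stand_down) and premise 11 gives O(review_minutes → ~stand_down), so O(~stand_down) either way.
The contrapositive of premise 10 (O(ping_server → stand_down)) is O(~stand_down → ~ping_server), and O(~stand_down) is already established, so O(~ping_server).
Premise 9 is O(~ping_server → don_mask); since O(~ping_server), deontic closure gives O(don_mask).
Premise 5, O(recuse_self → ~don_mask), contraposes to O(don_mask → ~recuse_self); with O(don_mask) we get O(~recuse_self).
Premise 6, O(log_out → recuse_self), contraposes to O(~recuse_self → ~log_out); with O(~recuse_self) we get O(~log_out).
With premise 4, O(~log_out → update_roster), the K-axiom yields O(update_roster).
With premise 8, O(update_roster → take_oath), the K-axiom yields O(take_oath).
Yet premise 3 is F(take_oath), i.e. O(~take_oath).
We now have both O(take_oath) and O(~take_oath) — take_oath is simultaneously obligatory and forbidden, violating the D-axiom.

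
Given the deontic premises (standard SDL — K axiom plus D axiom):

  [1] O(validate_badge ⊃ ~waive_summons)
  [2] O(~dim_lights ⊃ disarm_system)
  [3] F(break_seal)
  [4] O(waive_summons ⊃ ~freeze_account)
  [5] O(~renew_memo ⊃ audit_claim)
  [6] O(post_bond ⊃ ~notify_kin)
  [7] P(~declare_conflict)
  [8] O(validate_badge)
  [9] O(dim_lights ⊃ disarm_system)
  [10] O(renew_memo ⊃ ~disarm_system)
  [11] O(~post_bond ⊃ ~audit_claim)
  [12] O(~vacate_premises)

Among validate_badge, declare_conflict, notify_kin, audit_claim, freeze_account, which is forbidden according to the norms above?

Premises 2 and 9 are O(~dim_lights ⊃ disarm_system) and O(dim_lights ⊃ disarm_system); every ideal world satisfies ~dim_lights or dim_lights, so in either case disarm_system holds — hence O(disarm_system).
Premise 10, O(renew_memo ⊃ ~disarm_system), contraposes to O(disarm_system ⊃ ~renew_memo); with O(disarm_system) we get O(~renew_memo).
Premise 5 is O(~renew_memo ⊃ audit_claim); since O(~renew_memo), deontic closure gives O(audit_claim).
Premise 11 is O(~post_bond ⊃ ~audit_claim); contrapositively O(audit_claim ⊃ post_bond). Since O(audit_claim) holds, K gives O(post_bond).
Premise 6 is O(post_bond ⊃ ~notify_kin); since O(post_bond), deontic closure gives O(~notify_kin).
So O(~notify_kin) holds, i.e. notify_kin is forbidden. None of the other listed options is forbidden under the premises.

notify_kin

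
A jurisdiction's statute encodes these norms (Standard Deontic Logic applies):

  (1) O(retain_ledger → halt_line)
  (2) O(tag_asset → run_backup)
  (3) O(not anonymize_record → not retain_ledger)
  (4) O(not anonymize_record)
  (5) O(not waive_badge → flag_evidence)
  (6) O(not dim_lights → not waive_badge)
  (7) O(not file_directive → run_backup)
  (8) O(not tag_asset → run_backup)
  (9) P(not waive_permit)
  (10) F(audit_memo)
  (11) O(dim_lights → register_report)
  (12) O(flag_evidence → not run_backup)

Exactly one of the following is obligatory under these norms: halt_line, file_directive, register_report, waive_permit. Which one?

By case analysis on not tag_asset: premise 8 gives O(not tag_asset → run_backup) and premise 2 gives O(tag_asset → run_backup), so O(run_backup) either way.
Premise 12 is O(flag_evidence → not run_backup); contrapositively O(run_backup → not flag_evidence). Since O(run_backup) holds, K gives O(not flag_evidence).
Premise 5 is O(not waive_badge → flag_evidence); contrapositively O(not flag_evidence → waive_badge). Since O(not flag_evidence) holds, K gives O(waive_badge).
Premise 6 is O(not dim_lights → not waive_badge); contrapositively O(waive_badge → dim_lights). Since O(waive_badge) holds, K gives O(dim_lights).
Premise 11 is O(dim_lights → register_report); since O(dim_lights), deontic closure gives O(register_report).
So O(register_report) holds — register_report is obligatory. None of the other listed options is made obligatory by any chain of premises.

register_report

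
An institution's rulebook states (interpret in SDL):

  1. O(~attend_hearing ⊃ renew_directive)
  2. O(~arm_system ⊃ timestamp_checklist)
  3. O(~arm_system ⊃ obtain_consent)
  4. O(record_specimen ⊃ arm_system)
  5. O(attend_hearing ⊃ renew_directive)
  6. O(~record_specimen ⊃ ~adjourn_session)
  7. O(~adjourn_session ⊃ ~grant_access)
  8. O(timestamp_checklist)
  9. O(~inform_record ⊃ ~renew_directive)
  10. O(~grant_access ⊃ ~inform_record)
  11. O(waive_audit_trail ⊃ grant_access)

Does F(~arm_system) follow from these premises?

Yes

Premises 1 and 5 cover both cases: O(~attend_hearing ⊃ renew_directive) and O(attend_hearing ⊃ renew_directive). Since ~attend_hearing ∨ attend_hearing is a tautology, O(renew_directive) follows.
Premise 9 is O(~inform_record ⊃ ~renew_directive); contrapositively O(renew_directive ⊃ inform_record). Since O(renew_directive) holds, K gives O(inform_record).
Premise 10 is O(~grant_access ⊃ ~inform_record); contrapositively O(inform_record ⊃ grant_access). Since O(inform_record) holds, K gives O(grant_access).
Premise 7, O(~adjourn_session ⊃ ~grant_access), contraposes to O(grant_access ⊃ adjourn_session); with O(grant_access) we get O(adjourn_session).
Premise 6 is O(~record_specimen ⊃ ~adjourn_session); contrapositively O(adjourn_session ⊃ record_specimen). Since O(adjourn_session) holds, K gives O(record_specimen).
Applying K to premise 4 (O(record_specimen ⊃ arm_system)) and O(record_specimen) yields O(arm_system).
Premises 2, 3, 8, 11 do not contribute to this derivation.
So O(arm_system) holds, i.e. F(~arm_system). The claim follows.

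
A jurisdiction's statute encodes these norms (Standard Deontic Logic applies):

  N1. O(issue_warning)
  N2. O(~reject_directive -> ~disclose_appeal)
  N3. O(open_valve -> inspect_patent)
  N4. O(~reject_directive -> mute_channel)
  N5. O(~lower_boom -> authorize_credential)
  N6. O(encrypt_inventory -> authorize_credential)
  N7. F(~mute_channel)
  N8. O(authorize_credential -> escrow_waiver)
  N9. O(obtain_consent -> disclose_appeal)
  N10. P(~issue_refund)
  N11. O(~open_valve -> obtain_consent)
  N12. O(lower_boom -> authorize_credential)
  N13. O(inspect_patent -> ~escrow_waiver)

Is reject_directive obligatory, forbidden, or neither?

Obligatory

Premises 5 and 12 cover both cases: O(~lower_boom -> authorize_credential) and O(lower_boom -> authorize_credential). Since ~lower_boom ∨ lower_boom is a tautology, O(authorize_credential) follows.
From O(authorize_credential) and premise 8, O(authorize_credential -> escrow_waiver), we obtain O(escrow_waiver).
Premise 13, O(inspect_patent -> ~escrow_waiver), contraposes to O(escrow_waiver -> ~inspect_patent); with O(escrow_waiver) we get O(~inspect_patent).
Premise 3, O(open_valve -> inspect_patent), contraposes to O(~inspect_patent -> ~open_valve); with O(~inspect_patent) we get O(~open_valve).
Premise 11 is O(~open_valve -> obtain_consent); since O(~open_valve), deontic closure gives O(obtain_consent).
Premise 9 is O(obtain_consent -> disclose_appeal); since O(obtain_consent), deontic closure gives O(disclose_appeal).
Premise 2, O(~reject_directive -> ~disclose_appeal), contraposes to O(disclose_appeal -> reject_directive); with O(disclose_appeal) we get O(reject_directive).
Premises 1, 4, 6, 7, 10 do not contribute to this derivation.
Hence reject_directive is obligatory.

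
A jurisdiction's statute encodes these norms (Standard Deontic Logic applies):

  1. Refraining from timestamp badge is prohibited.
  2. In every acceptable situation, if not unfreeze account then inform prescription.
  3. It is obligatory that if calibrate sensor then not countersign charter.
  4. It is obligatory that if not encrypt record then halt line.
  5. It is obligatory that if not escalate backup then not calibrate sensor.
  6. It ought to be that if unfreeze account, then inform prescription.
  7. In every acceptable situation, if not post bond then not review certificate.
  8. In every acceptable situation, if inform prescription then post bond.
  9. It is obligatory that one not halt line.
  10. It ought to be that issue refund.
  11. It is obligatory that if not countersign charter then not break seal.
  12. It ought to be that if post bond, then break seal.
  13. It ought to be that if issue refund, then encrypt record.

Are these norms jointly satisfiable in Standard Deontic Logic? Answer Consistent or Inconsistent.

Premise 4 is O(¬encrypt_record → halt_line), but O(¬encrypt_record) is not derivable from the premises, so it does not yield O(halt_line).
So O(halt_line) is not derivable, and the apparent clash with O(¬halt_line) does not arise.
A world satisfying every obligation exists (e.g. break_seal=true, calibrate_sensor=false, countersign_charter=true, encrypt_record=true, escalate_backup=false, halt_line=false, inform_prescription=true, issue_refund=true, post_bond=true, review_certificate=false, timestamp_badge=true, unfreeze_account=false); no atom is both obligatory and forbidden, so the set is consistent.

Consistent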